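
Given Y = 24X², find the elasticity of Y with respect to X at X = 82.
Elasticity = 2

Elasticity = (dY/dX) · (X/Y)

dY/dX = 48·X
At X = 82: dY/dX = 3936, Y = 161376

Elasticity = 3936 · (82 / 161376) = 2

Interpretation: for a small percentage change in X, the percentage change in Y is approximately 2.00 times as large.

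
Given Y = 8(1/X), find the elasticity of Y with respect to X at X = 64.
Elasticity = -1

Elasticity = (dY/dX) · (X/Y)

dY/dX = -8/X²
At X = 64: dY/dX = -1/512, Y = 1/8

Elasticity = (-1/512) · (64 / (1/8)) = -1

Interpretation: for a small percentage change in X, the percentage change in Y is approximately -1.00 times as large.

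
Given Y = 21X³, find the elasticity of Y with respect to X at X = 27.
Elasticity = 3

Elasticity = (dY/dX) · (X/Y)

dY/dX = 63·X²
At X = 27: dY/dX = 45927, Y = 413343

Elasticity = 45927 · (27 / 413343) = 3

Interpretation: for a small percentage change in X, the percentage change in Y is approximately 3.00 times as large.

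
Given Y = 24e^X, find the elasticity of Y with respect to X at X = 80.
Elasticity = 80

Elasticity = (dY/dX) · (X/Y)

dY/dX = 24·e^X
At X = 80: dY/dX = 24·e^80, Y = 24·e^80

Elasticity = (24·e^80) · (80 / (24·e^80)) = 80

Interpretation: for a small percentage change in X, the percentage change in Y is approximately 80.00 times as large.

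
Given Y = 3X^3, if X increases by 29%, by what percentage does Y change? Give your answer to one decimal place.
114.7%

For Y = 3X^3:
If X → X(1 + 0.29)
Then Y → Y · (1 + 0.29)^3
     ≈ Y · 2.1467

Percentage change = ((1 + 0.29)^3 − 1) × 100% ≈ 114.7%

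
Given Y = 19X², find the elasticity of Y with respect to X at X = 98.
Elasticity = 2

Elasticity = (dY/dX) · (X/Y)

dY/dX = 38·X
At X = 98: dY/dX = 3724, Y = 182476

Elasticity = 3724 · (98 / 182476) = 2

Interpretation: for a small percentage change in X, the percentage change in Y is approximately 2.00 times as large.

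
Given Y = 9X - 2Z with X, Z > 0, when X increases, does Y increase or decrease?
Y increases

Taking the partial derivative:
∂Y/∂X = 9

∂Y/∂X = 9 > 0 (assuming positive values)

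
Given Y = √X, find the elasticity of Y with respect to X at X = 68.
Elasticity = 1/2

Elasticity = (dY/dX) · (X/Y)

dY/dX = 1/(2·√X)
At X = 68: dY/dX = √17/68, Y = 2·√17

Elasticity = (√17/68) · (68 / (2·√17)) = 1/2

Interpretation: for a small percentage change in X, the percentage change in Y is approximately 0.50 times as large.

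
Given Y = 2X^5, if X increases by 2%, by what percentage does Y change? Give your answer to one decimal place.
10.4%

For Y = 2X^5:
If X → X(1 + 0.02)
Then Y → Y · (1 + 0.02)^5
     ≈ Y · 1.1041

Percentage change = ((1 + 0.02)^5 − 1) × 100% ≈ 10.4%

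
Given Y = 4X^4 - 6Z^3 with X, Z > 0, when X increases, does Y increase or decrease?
Y increases

Taking the partial derivative:
∂Y/∂X = 16X^3

∂Y/∂X = 16X^3 > 0 (assuming positive values)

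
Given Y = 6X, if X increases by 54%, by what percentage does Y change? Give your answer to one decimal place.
54.0%

For Y = 6X:
If X → X(1 + 0.54)
Then Y → Y · (1 + 0.54)^1
     = Y · 1.5400

Percentage change = ((1 + 0.54)^1 − 1) × 100% = 54.0%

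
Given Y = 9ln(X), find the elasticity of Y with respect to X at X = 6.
Elasticity = 1/ln(6) ≈ 0.5581

Elasticity = (dY/dX) · (X/Y)

dY/dX = 9/X
At X = 6: dY/dX = 3/2, Y = 9·ln(6)

Elasticity = (3/2) · (6 / (9·ln(6))) = 1/ln(6) ≈ 0.5581

Interpretation: for a small percentage change in X, the percentage change in Y is approximately 0.56 times as large.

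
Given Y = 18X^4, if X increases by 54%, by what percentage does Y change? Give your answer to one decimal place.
462.4%

For Y = 18X^4:
If X → X(1 + 0.54)
Then Y → Y · (1 + 0.54)^4
     ≈ Y · 5.6245

Percentage change = ((1 + 0.54)^4 − 1) × 100% ≈ 462.4%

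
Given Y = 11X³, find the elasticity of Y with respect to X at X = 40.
Elasticity = 3

Elasticity = (dY/dX) · (X/Y)

dY/dX = 33·X²
At X = 40: dY/dX = 52800, Y = 704000

Elasticity = 52800 · (40 / 704000) = 3

Interpretation: for a small percentage change in X, the percentage change in Y is approximately 3.00 times as large.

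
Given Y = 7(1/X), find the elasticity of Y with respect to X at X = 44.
Elasticity = -1

Elasticity = (dY/dX) · (X/Y)

dY/dX = -7/X²
At X = 44: dY/dX = -7/1936, Y = 7/44

Elasticity = (-7/1936) · (44 / (7/44)) = -1

Interpretation: for a small percentage change in X, the percentage change in Y is approximately -1.00 times as large.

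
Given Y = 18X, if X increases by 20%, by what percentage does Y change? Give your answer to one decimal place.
20.0%

For Y = 18X:
If X → X(1 + 0.2)
Then Y → Y · (1 + 0.2)^1
     = Y · 1.2000

Percentage change = ((1 + 0.2)^1 − 1) × 100% = 20.0%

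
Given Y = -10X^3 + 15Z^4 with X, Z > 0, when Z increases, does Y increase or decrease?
Y increases

Taking the partial derivative:
∂Y/∂Z = 60Z^3

∂Y/∂Z = 60Z^3 > 0 (assuming positive values)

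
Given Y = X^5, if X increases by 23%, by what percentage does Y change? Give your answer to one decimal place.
181.5%

For Y = X^5:
If X → X(1 + 0.23)
Then Y → Y · (1 + 0.23)^5
     ≈ Y · 2.8153

Percentage change = ((1 + 0.23)^5 − 1) × 100% ≈ 181.5%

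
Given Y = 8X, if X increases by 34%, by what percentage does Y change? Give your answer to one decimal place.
34.0%

For Y = 8X:
If X → X(1 + 0.34)
Then Y → Y · (1 + 0.34)^1
     = Y · 1.3400

Percentage change = ((1 + 0.34)^1 − 1) × 100% = 34.0%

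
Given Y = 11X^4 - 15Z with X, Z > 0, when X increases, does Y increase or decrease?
Y increases

Taking the partial derivative:
∂Y/∂X = 44X^3

∂Y/∂X = 44X^3 > 0 (assuming positive values)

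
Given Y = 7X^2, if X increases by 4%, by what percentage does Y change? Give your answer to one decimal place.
8.2%

For Y = 7X^2:
If X → X(1 + 0.04)
Then Y → Y · (1 + 0.04)^2
     = Y · 1.0816

Percentage change = ((1 + 0.04)^2 − 1) × 100% ≈ 8.2%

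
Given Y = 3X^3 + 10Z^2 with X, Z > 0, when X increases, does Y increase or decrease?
Y increases

Taking the partial derivative:
∂Y/∂X = 9X^2

∂Y/∂X = 9X^2 > 0 (assuming positive values)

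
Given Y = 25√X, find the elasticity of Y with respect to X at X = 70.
Elasticity = 1/2

Elasticity = (dY/dX) · (X/Y)

dY/dX = 25/(2·√X)
At X = 70: dY/dX = 5·√70/28, Y = 25·√70

Elasticity = (5·√70/28) · (70 / (25·√70)) = 1/2

Interpretation: for a small percentage change in X, the percentage change in Y is approximately 0.50 times as large.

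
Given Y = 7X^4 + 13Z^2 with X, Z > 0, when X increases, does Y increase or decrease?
Y increases

Taking the partial derivative:
∂Y/∂X = 28X^3

∂Y/∂X = 28X^3 > 0 (assuming positive values)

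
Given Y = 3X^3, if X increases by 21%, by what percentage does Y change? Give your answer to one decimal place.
77.2%

For Y = 3X^3:
If X → X(1 + 0.21)
Then Y → Y · (1 + 0.21)^3
     ≈ Y · 1.7716

Percentage change = ((1 + 0.21)^3 − 1) × 100% ≈ 77.2%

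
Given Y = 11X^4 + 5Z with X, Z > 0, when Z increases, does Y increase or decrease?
Y increases

Taking the partial derivative:
∂Y/∂Z = 5

∂Y/∂Z = 5 > 0 (assuming positive values)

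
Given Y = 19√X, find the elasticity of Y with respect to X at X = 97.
Elasticity = 1/2

Elasticity = (dY/dX) · (X/Y)

dY/dX = 19/(2·√X)
At X = 97: dY/dX = 19·√97/194, Y = 19·√97

Elasticity = (19·√97/194) · (97 / (19·√97)) = 1/2

Interpretation: for a small percentage change in X, the percentage change in Y is approximately 0.50 times as large.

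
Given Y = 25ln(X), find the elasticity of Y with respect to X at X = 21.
Elasticity = 1/ln(21) ≈ 0.3285

Elasticity = (dY/dX) · (X/Y)

dY/dX = 25/X
At X = 21: dY/dX = 25/21, Y = 25·ln(21)

Elasticity = (25/21) · (21 / (25·ln(21))) = 1/ln(21) ≈ 0.3285

Interpretation: for a small percentage change in X, the percentage change in Y is approximately 0.33 times as large.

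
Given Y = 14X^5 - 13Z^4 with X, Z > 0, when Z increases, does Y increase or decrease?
Y decreases

Taking the partial derivative:
∂Y/∂Z = -52Z^3

∂Y/∂Z = -52Z^3 < 0 (assuming positive values)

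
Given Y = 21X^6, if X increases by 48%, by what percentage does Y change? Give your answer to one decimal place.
950.9%

For Y = 21X^6:
If X → X(1 + 0.48)
Then Y → Y · (1 + 0.48)^6
     ≈ Y · 10.5092

Percentage change = ((1 + 0.48)^6 − 1) × 100% ≈ 950.9%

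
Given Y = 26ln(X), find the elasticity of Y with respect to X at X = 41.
Elasticity = 1/ln(41) ≈ 0.2693

Elasticity = (dY/dX) · (X/Y)

dY/dX = 26/X
At X = 41: dY/dX = 26/41, Y = 26·ln(41)

Elasticity = (26/41) · (41 / (26·ln(41))) = 1/ln(41) ≈ 0.2693

Interpretation: for a small percentage change in X, the percentage change in Y is approximately 0.27 times as large.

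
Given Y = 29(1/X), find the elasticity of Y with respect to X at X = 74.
Elasticity = -1

Elasticity = (dY/dX) · (X/Y)

dY/dX = -29/X²
At X = 74: dY/dX = -29/5476, Y = 29/74

Elasticity = (-29/5476) · (74 / (29/74)) = -1

Interpretation: for a small percentage change in X, the percentage change in Y is approximately -1.00 times as large.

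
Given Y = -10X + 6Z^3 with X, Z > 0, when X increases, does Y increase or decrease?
Y decreases

Taking the partial derivative:
∂Y/∂X = -10

∂Y/∂X = -10 < 0 (assuming positive values)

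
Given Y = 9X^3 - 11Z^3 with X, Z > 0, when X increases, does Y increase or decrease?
Y increases

Taking the partial derivative:
∂Y/∂X = 27X^2

∂Y/∂X = 27X^2 > 0 (assuming positive values)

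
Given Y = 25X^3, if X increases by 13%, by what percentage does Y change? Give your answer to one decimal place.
44.3%

For Y = 25X^3:
If X → X(1 + 0.13)
Then Y → Y · (1 + 0.13)^3
     ≈ Y · 1.4429

Percentage change = ((1 + 0.13)^3 − 1) × 100% ≈ 44.3%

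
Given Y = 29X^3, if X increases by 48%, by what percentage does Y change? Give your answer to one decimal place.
224.2%

For Y = 29X^3:
If X → X(1 + 0.48)
Then Y → Y · (1 + 0.48)^3
     ≈ Y · 3.2418

Percentage change = ((1 + 0.48)^3 − 1) × 100% ≈ 224.2%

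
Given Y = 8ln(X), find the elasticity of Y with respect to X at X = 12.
Elasticity = 1/ln(12) ≈ 0.4024

Elasticity = (dY/dX) · (X/Y)

dY/dX = 8/X
At X = 12: dY/dX = 2/3, Y = 8·ln(12)

Elasticity = (2/3) · (12 / (8·ln(12))) = 1/ln(12) ≈ 0.4024

Interpretation: for a small percentage change in X, the percentage change in Y is approximately 0.40 times as large.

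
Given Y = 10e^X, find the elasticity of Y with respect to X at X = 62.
Elasticity = 62

Elasticity = (dY/dX) · (X/Y)

dY/dX = 10·e^X
At X = 62: dY/dX = 10·e^62, Y = 10·e^62

Elasticity = (10·e^62) · (62 / (10·e^62)) = 62

Interpretation: for a small percentage change in X, the percentage change in Y is approximately 62.00 times as large.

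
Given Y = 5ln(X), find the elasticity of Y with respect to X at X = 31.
Elasticity = 1/ln(31) ≈ 0.2912

Elasticity = (dY/dX) · (X/Y)

dY/dX = 5/X
At X = 31: dY/dX = 5/31, Y = 5·ln(31)

Elasticity = (5/31) · (31 / (5·ln(31))) = 1/ln(31) ≈ 0.2912

Interpretation: for a small percentage change in X, the percentage change in Y is approximately 0.29 times as large.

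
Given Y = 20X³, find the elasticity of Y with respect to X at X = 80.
Elasticity = 3

Elasticity = (dY/dX) · (X/Y)

dY/dX = 60·X²
At X = 80: dY/dX = 384000, Y = 10240000

Elasticity = 384000 · (80 / 10240000) = 3

Interpretation: for a small percentage change in X, the percentage change in Y is approximately 3.00 times as large.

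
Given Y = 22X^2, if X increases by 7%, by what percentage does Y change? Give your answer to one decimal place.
14.5%

For Y = 22X^2:
If X → X(1 + 0.07)
Then Y → Y · (1 + 0.07)^2
     = Y · 1.1449

Percentage change = ((1 + 0.07)^2 − 1) × 100% ≈ 14.5%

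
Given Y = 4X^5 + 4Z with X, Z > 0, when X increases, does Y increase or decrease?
Y increases

Taking the partial derivative:
∂Y/∂X = 20X^4

∂Y/∂X = 20X^4 > 0 (assuming positive values)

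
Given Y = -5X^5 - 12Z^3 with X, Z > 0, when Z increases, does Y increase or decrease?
Y decreases

Taking the partial derivative:
∂Y/∂Z = -36Z^2

∂Y/∂Z = -36Z^2 < 0 (assuming positive values)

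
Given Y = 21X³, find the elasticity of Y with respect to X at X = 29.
Elasticity = 3

Elasticity = (dY/dX) · (X/Y)

dY/dX = 63·X²
At X = 29: dY/dX = 52983, Y = 512169

Elasticity = 52983 · (29 / 512169) = 3

Interpretation: for a small percentage change in X, the percentage change in Y is approximately 3.00 times as large.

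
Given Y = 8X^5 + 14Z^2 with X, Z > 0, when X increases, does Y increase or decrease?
Y increases

Taking the partial derivative:
∂Y/∂X = 40X^4

∂Y/∂X = 40X^4 > 0 (assuming positive values)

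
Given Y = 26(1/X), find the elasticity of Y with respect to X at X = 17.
Elasticity = -1

Elasticity = (dY/dX) · (X/Y)

dY/dX = -26/X²
At X = 17: dY/dX = -26/289, Y = 26/17

Elasticity = (-26/289) · (17 / (26/17)) = -1

Interpretation: for a small percentage change in X, the percentage change in Y is approximately -1.00 times as large.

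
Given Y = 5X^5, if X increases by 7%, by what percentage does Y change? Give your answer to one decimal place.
40.3%

For Y = 5X^5:
If X → X(1 + 0.07)
Then Y → Y · (1 + 0.07)^5
     ≈ Y · 1.4026

Percentage change = ((1 + 0.07)^5 − 1) × 100% ≈ 40.3%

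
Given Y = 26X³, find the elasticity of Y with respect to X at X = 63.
Elasticity = 3

Elasticity = (dY/dX) · (X/Y)

dY/dX = 78·X²
At X = 63: dY/dX = 309582, Y = 6501222

Elasticity = 309582 · (63 / 6501222) = 3

Interpretation: for a small percentage change in X, the percentage change in Y is approximately 3.00 times as large.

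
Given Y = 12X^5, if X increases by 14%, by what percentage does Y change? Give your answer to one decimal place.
92.5%

For Y = 12X^5:
If X → X(1 + 0.14)
Then Y → Y · (1 + 0.14)^5
     ≈ Y · 1.9254

Percentage change = ((1 + 0.14)^5 − 1) × 100% ≈ 92.5%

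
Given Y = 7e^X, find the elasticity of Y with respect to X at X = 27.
Elasticity = 27

Elasticity = (dY/dX) · (X/Y)

dY/dX = 7·e^X
At X = 27: dY/dX = 7·e^27, Y = 7·e^27

Elasticity = (7·e^27) · (27 / (7·e^27)) = 27

Interpretation: for a small percentage change in X, the percentage change in Y is approximately 27.00 times as large.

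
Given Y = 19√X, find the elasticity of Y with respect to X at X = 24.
Elasticity = 1/2

Elasticity = (dY/dX) · (X/Y)

dY/dX = 19/(2·√X)
At X = 24: dY/dX = 19·√6/24, Y = 38·√6

Elasticity = (19·√6/24) · (24 / (38·√6)) = 1/2

Interpretation: for a small percentage change in X, the percentage change in Y is approximately 0.50 times as large.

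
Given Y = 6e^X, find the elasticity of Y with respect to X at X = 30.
Elasticity = 30

Elasticity = (dY/dX) · (X/Y)

dY/dX = 6·e^X
At X = 30: dY/dX = 6·e^30, Y = 6·e^30

Elasticity = (6·e^30) · (30 / (6·e^30)) = 30

Interpretation: for a small percentage change in X, the percentage change in Y is approximately 30.00 times as large.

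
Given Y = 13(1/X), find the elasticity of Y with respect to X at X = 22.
Elasticity = -1

Elasticity = (dY/dX) · (X/Y)

dY/dX = -13/X²
At X = 22: dY/dX = -13/484, Y = 13/22

Elasticity = (-13/484) · (22 / (13/22)) = -1

Interpretation: for a small percentage change in X, the percentage change in Y is approximately -1.00 times as large.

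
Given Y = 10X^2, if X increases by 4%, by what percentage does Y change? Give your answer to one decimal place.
8.2%

For Y = 10X^2:
If X → X(1 + 0.04)
Then Y → Y · (1 + 0.04)^2
     = Y · 1.0816

Percentage change = ((1 + 0.04)^2 − 1) × 100% ≈ 8.2%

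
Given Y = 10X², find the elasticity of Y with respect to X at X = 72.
Elasticity = 2

Elasticity = (dY/dX) · (X/Y)

dY/dX = 20·X
At X = 72: dY/dX = 1440, Y = 51840

Elasticity = 1440 · (72 / 51840) = 2

Interpretation: for a small percentage change in X, the percentage change in Y is approximately 2.00 times as large.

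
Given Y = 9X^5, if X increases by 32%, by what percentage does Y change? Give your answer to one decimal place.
300.7%

For Y = 9X^5:
If X → X(1 + 0.32)
Then Y → Y · (1 + 0.32)^5
     ≈ Y · 4.0075

Percentage change = ((1 + 0.32)^5 − 1) × 100% ≈ 300.7%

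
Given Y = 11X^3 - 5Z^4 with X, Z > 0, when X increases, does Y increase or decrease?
Y increases

Taking the partial derivative:
∂Y/∂X = 33X^2

∂Y/∂X = 33X^2 > 0 (assuming positive values)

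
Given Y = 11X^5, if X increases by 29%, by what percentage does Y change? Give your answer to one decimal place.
257.2%

For Y = 11X^5:
If X → X(1 + 0.29)
Then Y → Y · (1 + 0.29)^5
     ≈ Y · 3.5723

Percentage change = ((1 + 0.29)^5 − 1) × 100% ≈ 257.2%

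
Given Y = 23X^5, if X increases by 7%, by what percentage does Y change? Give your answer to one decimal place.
40.3%

For Y = 23X^5:
If X → X(1 + 0.07)
Then Y → Y · (1 + 0.07)^5
     ≈ Y · 1.4026

Percentage change = ((1 + 0.07)^5 − 1) × 100% ≈ 40.3%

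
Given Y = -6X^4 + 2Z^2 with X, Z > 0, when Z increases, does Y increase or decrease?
Y increases

Taking the partial derivative:
∂Y/∂Z = 4Z

∂Y/∂Z = 4Z > 0 (assuming positive values)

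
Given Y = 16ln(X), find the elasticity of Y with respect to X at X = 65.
Elasticity = 1/ln(65) ≈ 0.2396

Elasticity = (dY/dX) · (X/Y)

dY/dX = 16/X
At X = 65: dY/dX = 16/65, Y = 16·ln(65)

Elasticity = (16/65) · (65 / (16·ln(65))) = 1/ln(65) ≈ 0.2396

Interpretation: for a small percentage change in X, the percentage change in Y is approximately 0.24 times as large.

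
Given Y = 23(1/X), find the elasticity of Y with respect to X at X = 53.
Elasticity = -1

Elasticity = (dY/dX) · (X/Y)

dY/dX = -23/X²
At X = 53: dY/dX = -23/2809, Y = 23/53

Elasticity = (-23/2809) · (53 / (23/53)) = -1

Interpretation: for a small percentage change in X, the percentage change in Y is approximately -1.00 times as large.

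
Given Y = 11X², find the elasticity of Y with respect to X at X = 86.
Elasticity = 2

Elasticity = (dY/dX) · (X/Y)

dY/dX = 22·X
At X = 86: dY/dX = 1892, Y = 81356

Elasticity = 1892 · (86 / 81356) = 2

Interpretation: for a small percentage change in X, the percentage change in Y is approximately 2.00 times as large.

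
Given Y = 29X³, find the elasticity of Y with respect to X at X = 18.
Elasticity = 3

Elasticity = (dY/dX) · (X/Y)

dY/dX = 87·X²
At X = 18: dY/dX = 28188, Y = 169128

Elasticity = 28188 · (18 / 169128) = 3

Interpretation: for a small percentage change in X, the percentage change in Y is approximately 3.00 times as large.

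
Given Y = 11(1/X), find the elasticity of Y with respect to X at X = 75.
Elasticity = -1

Elasticity = (dY/dX) · (X/Y)

dY/dX = -11/X²
At X = 75: dY/dX = -11/5625, Y = 11/75

Elasticity = (-11/5625) · (75 / (11/75)) = -1

Interpretation: for a small percentage change in X, the percentage change in Y is approximately -1.00 times as large.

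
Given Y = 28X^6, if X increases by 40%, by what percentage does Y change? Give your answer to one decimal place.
653.0%

For Y = 28X^6:
If X → X(1 + 0.4)
Then Y → Y · (1 + 0.4)^6
     ≈ Y · 7.5295

Percentage change = ((1 + 0.4)^6 − 1) × 100% ≈ 653.0%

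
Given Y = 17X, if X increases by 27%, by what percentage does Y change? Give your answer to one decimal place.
27.0%

For Y = 17X:
If X → X(1 + 0.27)
Then Y → Y · (1 + 0.27)^1
     = Y · 1.2700

Percentage change = ((1 + 0.27)^1 − 1) × 100% = 27.0%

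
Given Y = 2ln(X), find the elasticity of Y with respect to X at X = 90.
Elasticity = 1/ln(90) ≈ 0.2222

Elasticity = (dY/dX) · (X/Y)

dY/dX = 2/X
At X = 90: dY/dX = 1/45, Y = 2·ln(90)

Elasticity = (1/45) · (90 / (2·ln(90))) = 1/ln(90) ≈ 0.2222

Interpretation: for a small percentage change in X, the percentage change in Y is approximately 0.22 times as large.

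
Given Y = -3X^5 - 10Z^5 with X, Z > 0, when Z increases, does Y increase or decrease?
Y decreases

Taking the partial derivative:
∂Y/∂Z = -50Z^4

∂Y/∂Z = -50Z^4 < 0 (assuming positive values)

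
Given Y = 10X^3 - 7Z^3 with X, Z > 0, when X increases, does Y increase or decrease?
Y increases

Taking the partial derivative:
∂Y/∂X = 30X^2

∂Y/∂X = 30X^2 > 0 (assuming positive values)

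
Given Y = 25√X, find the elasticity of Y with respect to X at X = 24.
Elasticity = 1/2

Elasticity = (dY/dX) · (X/Y)

dY/dX = 25/(2·√X)
At X = 24: dY/dX = 25·√6/24, Y = 50·√6

Elasticity = (25·√6/24) · (24 / (50·√6)) = 1/2

Interpretation: for a small percentage change in X, the percentage change in Y is approximately 0.50 times as large.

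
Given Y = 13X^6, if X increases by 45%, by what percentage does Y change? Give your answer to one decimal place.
829.4%

For Y = 13X^6:
If X → X(1 + 0.45)
Then Y → Y · (1 + 0.45)^6
     ≈ Y · 9.2941

Percentage change = ((1 + 0.45)^6 − 1) × 100% ≈ 829.4%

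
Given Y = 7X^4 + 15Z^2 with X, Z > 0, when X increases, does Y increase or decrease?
Y increases

Taking the partial derivative:
∂Y/∂X = 28X^3

∂Y/∂X = 28X^3 > 0 (assuming positive values)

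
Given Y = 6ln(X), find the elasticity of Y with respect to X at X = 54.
Elasticity = 1/ln(54) ≈ 0.2507

Elasticity = (dY/dX) · (X/Y)

dY/dX = 6/X
At X = 54: dY/dX = 1/9, Y = 6·ln(54)

Elasticity = (1/9) · (54 / (6·ln(54))) = 1/ln(54) ≈ 0.2507

Interpretation: for a small percentage change in X, the percentage change in Y is approximately 0.25 times as large.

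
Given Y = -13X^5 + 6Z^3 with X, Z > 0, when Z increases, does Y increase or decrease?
Y increases

Taking the partial derivative:
∂Y/∂Z = 18Z^2

∂Y/∂Z = 18Z^2 > 0 (assuming positive values)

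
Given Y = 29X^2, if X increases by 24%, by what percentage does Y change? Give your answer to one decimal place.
53.8%

For Y = 29X^2:
If X → X(1 + 0.24)
Then Y → Y · (1 + 0.24)^2
     = Y · 1.5376

Percentage change = ((1 + 0.24)^2 − 1) × 100% ≈ 53.8%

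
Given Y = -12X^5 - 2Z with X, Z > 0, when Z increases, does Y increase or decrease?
Y decreases

Taking the partial derivative:
∂Y/∂Z = -2

∂Y/∂Z = -2 < 0 (assuming positive values)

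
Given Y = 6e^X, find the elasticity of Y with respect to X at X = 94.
Elasticity = 94

Elasticity = (dY/dX) · (X/Y)

dY/dX = 6·e^X
At X = 94: dY/dX = 6·e^94, Y = 6·e^94

Elasticity = (6·e^94) · (94 / (6·e^94)) = 94

Interpretation: for a small percentage change in X, the percentage change in Y is approximately 94.00 times as large.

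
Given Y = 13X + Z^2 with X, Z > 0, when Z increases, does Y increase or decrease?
Y increases

Taking the partial derivative:
∂Y/∂Z = 2Z

∂Y/∂Z = 2Z > 0 (assuming positive values)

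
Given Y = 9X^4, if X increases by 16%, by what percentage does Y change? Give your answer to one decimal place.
81.1%

For Y = 9X^4:
If X → X(1 + 0.16)
Then Y → Y · (1 + 0.16)^4
     ≈ Y · 1.8106

Percentage change = ((1 + 0.16)^4 − 1) × 100% ≈ 81.1%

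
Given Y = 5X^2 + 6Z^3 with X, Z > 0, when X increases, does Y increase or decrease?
Y increases

Taking the partial derivative:
∂Y/∂X = 10X

∂Y/∂X = 10X > 0 (assuming positive values)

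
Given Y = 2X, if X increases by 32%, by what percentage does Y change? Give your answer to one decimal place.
32.0%

For Y = 2X:
If X → X(1 + 0.32)
Then Y → Y · (1 + 0.32)^1
     = Y · 1.3200

Percentage change = ((1 + 0.32)^1 − 1) × 100% = 32.0%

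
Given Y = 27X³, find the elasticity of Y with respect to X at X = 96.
Elasticity = 3

Elasticity = (dY/dX) · (X/Y)

dY/dX = 81·X²
At X = 96: dY/dX = 746496, Y = 23887872

Elasticity = 746496 · (96 / 23887872) = 3

Interpretation: for a small percentage change in X, the percentage change in Y is approximately 3.00 times as large.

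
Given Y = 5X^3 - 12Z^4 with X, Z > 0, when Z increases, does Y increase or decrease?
Y decreases

Taking the partial derivative:
∂Y/∂Z = -48Z^3

∂Y/∂Z = -48Z^3 < 0 (assuming positive values)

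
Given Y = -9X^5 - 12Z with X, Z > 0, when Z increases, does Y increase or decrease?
Y decreases

Taking the partial derivative:
∂Y/∂Z = -12

∂Y/∂Z = -12 < 0 (assuming positive values)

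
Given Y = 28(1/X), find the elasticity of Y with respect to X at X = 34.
Elasticity = -1

Elasticity = (dY/dX) · (X/Y)

dY/dX = -28/X²
At X = 34: dY/dX = -7/289, Y = 14/17

Elasticity = (-7/289) · (34 / (14/17)) = -1

Interpretation: for a small percentage change in X, the percentage change in Y is approximately -1.00 times as large.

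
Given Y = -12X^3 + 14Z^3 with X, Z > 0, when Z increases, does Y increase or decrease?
Y increases

Taking the partial derivative:
∂Y/∂Z = 42Z^2

∂Y/∂Z = 42Z^2 > 0 (assuming positive values)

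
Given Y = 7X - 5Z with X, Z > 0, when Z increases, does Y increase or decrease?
Y decreases

Taking the partial derivative:
∂Y/∂Z = -5

∂Y/∂Z = -5 < 0 (assuming positive values)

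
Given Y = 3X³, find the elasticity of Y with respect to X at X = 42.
Elasticity = 3

Elasticity = (dY/dX) · (X/Y)

dY/dX = 9·X²
At X = 42: dY/dX = 15876, Y = 222264

Elasticity = 15876 · (42 / 222264) = 3

Interpretation: for a small percentage change in X, the percentage change in Y is approximately 3.00 times as large.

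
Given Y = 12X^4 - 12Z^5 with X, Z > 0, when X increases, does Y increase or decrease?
Y increases

Taking the partial derivative:
∂Y/∂X = 48X^3

∂Y/∂X = 48X^3 > 0 (assuming positive values)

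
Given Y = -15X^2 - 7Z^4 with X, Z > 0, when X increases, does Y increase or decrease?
Y decreases

Taking the partial derivative:
∂Y/∂X = -30X

∂Y/∂X = -30X < 0 (assuming positive values)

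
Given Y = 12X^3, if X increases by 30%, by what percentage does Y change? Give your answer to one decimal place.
119.7%

For Y = 12X^3:
If X → X(1 + 0.3)
Then Y → Y · (1 + 0.3)^3
     = Y · 2.1970

Percentage change = ((1 + 0.3)^3 − 1) × 100% = 119.7%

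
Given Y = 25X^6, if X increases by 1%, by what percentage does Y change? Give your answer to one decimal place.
6.2%

For Y = 25X^6:
If X → X(1 + 0.01)
Then Y → Y · (1 + 0.01)^6
     ≈ Y · 1.0615

Percentage change = ((1 + 0.01)^6 − 1) × 100% ≈ 6.2%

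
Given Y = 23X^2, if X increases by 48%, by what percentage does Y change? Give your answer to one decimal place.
119.0%

For Y = 23X^2:
If X → X(1 + 0.48)
Then Y → Y · (1 + 0.48)^2
     = Y · 2.1904

Percentage change = ((1 + 0.48)^2 − 1) × 100% ≈ 119.0%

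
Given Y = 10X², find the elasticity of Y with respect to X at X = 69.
Elasticity = 2

Elasticity = (dY/dX) · (X/Y)

dY/dX = 20·X
At X = 69: dY/dX = 1380, Y = 47610

Elasticity = 1380 · (69 / 47610) = 2

Interpretation: for a small percentage change in X, the percentage change in Y is approximately 2.00 times as large.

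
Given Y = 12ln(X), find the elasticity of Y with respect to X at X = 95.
Elasticity = 1/ln(95) ≈ 0.2196

Elasticity = (dY/dX) · (X/Y)

dY/dX = 12/X
At X = 95: dY/dX = 12/95, Y = 12·ln(95)

Elasticity = (12/95) · (95 / (12·ln(95))) = 1/ln(95) ≈ 0.2196

Interpretation: for a small percentage change in X, the percentage change in Y is approximately 0.22 times as large.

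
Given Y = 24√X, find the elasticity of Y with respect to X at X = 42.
Elasticity = 1/2

Elasticity = (dY/dX) · (X/Y)

dY/dX = 12/√X
At X = 42: dY/dX = 2·√42/7, Y = 24·√42

Elasticity = (2·√42/7) · (42 / (24·√42)) = 1/2

Interpretation: for a small percentage change in X, the percentage change in Y is approximately 0.50 times as large.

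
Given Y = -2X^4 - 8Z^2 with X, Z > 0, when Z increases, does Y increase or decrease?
Y decreases

Taking the partial derivative:
∂Y/∂Z = -16Z

∂Y/∂Z = -16Z < 0 (assuming positive values)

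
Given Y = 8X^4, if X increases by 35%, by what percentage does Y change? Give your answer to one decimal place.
232.2%

For Y = 8X^4:
If X → X(1 + 0.35)
Then Y → Y · (1 + 0.35)^4
     ≈ Y · 3.3215

Percentage change = ((1 + 0.35)^4 − 1) × 100% ≈ 232.2%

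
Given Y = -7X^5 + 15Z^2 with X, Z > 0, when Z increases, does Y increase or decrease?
Y increases

Taking the partial derivative:
∂Y/∂Z = 30Z

∂Y/∂Z = 30Z > 0 (assuming positive values)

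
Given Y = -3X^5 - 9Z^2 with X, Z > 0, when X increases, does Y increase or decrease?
Y decreases

Taking the partial derivative:
∂Y/∂X = -15X^4

∂Y/∂X = -15X^4 < 0 (assuming positive values)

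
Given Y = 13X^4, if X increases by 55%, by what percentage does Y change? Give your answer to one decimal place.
477.2%

For Y = 13X^4:
If X → X(1 + 0.55)
Then Y → Y · (1 + 0.55)^4
     ≈ Y · 5.7720

Percentage change = ((1 + 0.55)^4 − 1) × 100% ≈ 477.2%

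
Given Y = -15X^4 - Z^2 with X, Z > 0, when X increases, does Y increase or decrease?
Y decreases

Taking the partial derivative:
∂Y/∂X = -60X^3

∂Y/∂X = -60X^3 < 0 (assuming positive values)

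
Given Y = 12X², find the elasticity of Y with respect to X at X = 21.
Elasticity = 2

Elasticity = (dY/dX) · (X/Y)

dY/dX = 24·X
At X = 21: dY/dX = 504, Y = 5292

Elasticity = 504 · (21 / 5292) = 2

Interpretation: for a small percentage change in X, the percentage change in Y is approximately 2.00 times as large.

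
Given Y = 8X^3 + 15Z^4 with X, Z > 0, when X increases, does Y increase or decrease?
Y increases

Taking the partial derivative:
∂Y/∂X = 24X^2

∂Y/∂X = 24X^2 > 0 (assuming positive values)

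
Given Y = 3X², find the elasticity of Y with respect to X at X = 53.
Elasticity = 2

Elasticity = (dY/dX) · (X/Y)

dY/dX = 6·X
At X = 53: dY/dX = 318, Y = 8427

Elasticity = 318 · (53 / 8427) = 2

Interpretation: for a small percentage change in X, the percentage change in Y is approximately 2.00 times as large.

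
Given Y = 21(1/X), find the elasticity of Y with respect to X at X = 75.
Elasticity = -1

Elasticity = (dY/dX) · (X/Y)

dY/dX = -21/X²
At X = 75: dY/dX = -7/1875, Y = 7/25

Elasticity = (-7/1875) · (75 / (7/25)) = -1

Interpretation: for a small percentage change in X, the percentage change in Y is approximately -1.00 times as large.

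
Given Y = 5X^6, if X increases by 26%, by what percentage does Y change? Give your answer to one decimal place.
300.2%

For Y = 5X^6:
If X → X(1 + 0.26)
Then Y → Y · (1 + 0.26)^6
     ≈ Y · 4.0015

Percentage change = ((1 + 0.26)^6 − 1) × 100% ≈ 300.2%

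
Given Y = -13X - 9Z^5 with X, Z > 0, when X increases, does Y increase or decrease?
Y decreases

Taking the partial derivative:
∂Y/∂X = -13

∂Y/∂X = -13 < 0 (assuming positive values)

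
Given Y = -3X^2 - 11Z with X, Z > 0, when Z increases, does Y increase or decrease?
Y decreases

Taking the partial derivative:
∂Y/∂Z = -11

∂Y/∂Z = -11 < 0 (assuming positive values)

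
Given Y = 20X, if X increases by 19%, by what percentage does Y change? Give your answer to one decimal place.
19.0%

For Y = 20X:
If X → X(1 + 0.19)
Then Y → Y · (1 + 0.19)^1
     = Y · 1.1900

Percentage change = ((1 + 0.19)^1 − 1) × 100% = 19.0%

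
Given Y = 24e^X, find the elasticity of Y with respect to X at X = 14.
Elasticity = 14

Elasticity = (dY/dX) · (X/Y)

dY/dX = 24·e^X
At X = 14: dY/dX = 24·e^14, Y = 24·e^14

Elasticity = (24·e^14) · (14 / (24·e^14)) = 14

Interpretation: for a small percentage change in X, the percentage change in Y is approximately 14.00 times as large.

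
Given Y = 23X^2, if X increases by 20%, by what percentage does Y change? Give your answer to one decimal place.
44.0%

For Y = 23X^2:
If X → X(1 + 0.2)
Then Y → Y · (1 + 0.2)^2
     = Y · 1.4400

Percentage change = ((1 + 0.2)^2 − 1) × 100% = 44.0%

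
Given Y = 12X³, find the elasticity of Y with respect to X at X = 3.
Elasticity = 3

Elasticity = (dY/dX) · (X/Y)

dY/dX = 36·X²
At X = 3: dY/dX = 324, Y = 324

Elasticity = 324 · (3 / 324) = 3

Interpretation: for a small percentage change in X, the percentage change in Y is approximately 3.00 times as large.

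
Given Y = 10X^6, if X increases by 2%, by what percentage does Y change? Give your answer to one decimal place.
12.6%

For Y = 10X^6:
If X → X(1 + 0.02)
Then Y → Y · (1 + 0.02)^6
     ≈ Y · 1.1262

Percentage change = ((1 + 0.02)^6 − 1) × 100% ≈ 12.6%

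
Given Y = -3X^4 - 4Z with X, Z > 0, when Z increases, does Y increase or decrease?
Y decreases

Taking the partial derivative:
∂Y/∂Z = -4

∂Y/∂Z = -4 < 0 (assuming positive values)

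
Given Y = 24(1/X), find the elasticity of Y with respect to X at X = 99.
Elasticity = -1

Elasticity = (dY/dX) · (X/Y)

dY/dX = -24/X²
At X = 99: dY/dX = -8/3267, Y = 8/33

Elasticity = (-8/3267) · (99 / (8/33)) = -1

Interpretation: for a small percentage change in X, the percentage change in Y is approximately -1.00 times as large.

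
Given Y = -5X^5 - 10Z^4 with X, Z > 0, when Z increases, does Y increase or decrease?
Y decreases

Taking the partial derivative:
∂Y/∂Z = -40Z^3

∂Y/∂Z = -40Z^3 < 0 (assuming positive values)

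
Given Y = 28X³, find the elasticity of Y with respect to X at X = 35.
Elasticity = 3

Elasticity = (dY/dX) · (X/Y)

dY/dX = 84·X²
At X = 35: dY/dX = 102900, Y = 1200500

Elasticity = 102900 · (35 / 1200500) = 3

Interpretation: for a small percentage change in X, the percentage change in Y is approximately 3.00 times as large.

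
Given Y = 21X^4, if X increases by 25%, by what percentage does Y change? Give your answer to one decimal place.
144.1%

For Y = 21X^4:
If X → X(1 + 0.25)
Then Y → Y · (1 + 0.25)^4
     ≈ Y · 2.4414

Percentage change = ((1 + 0.25)^4 − 1) × 100% ≈ 144.1%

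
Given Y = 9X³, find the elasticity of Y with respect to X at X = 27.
Elasticity = 3

Elasticity = (dY/dX) · (X/Y)

dY/dX = 27·X²
At X = 27: dY/dX = 19683, Y = 177147

Elasticity = 19683 · (27 / 177147) = 3

Interpretation: for a small percentage change in X, the percentage change in Y is approximately 3.00 times as large.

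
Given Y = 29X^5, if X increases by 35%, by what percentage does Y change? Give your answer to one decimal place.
348.4%

For Y = 29X^5:
If X → X(1 + 0.35)
Then Y → Y · (1 + 0.35)^5
     ≈ Y · 4.4840

Percentage change = ((1 + 0.35)^5 − 1) × 100% ≈ 348.4%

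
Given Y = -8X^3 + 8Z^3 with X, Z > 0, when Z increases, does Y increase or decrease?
Y increases

Taking the partial derivative:
∂Y/∂Z = 24Z^2

∂Y/∂Z = 24Z^2 > 0 (assuming positive values)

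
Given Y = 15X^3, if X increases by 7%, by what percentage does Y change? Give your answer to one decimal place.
22.5%

For Y = 15X^3:
If X → X(1 + 0.07)
Then Y → Y · (1 + 0.07)^3
     ≈ Y · 1.2250

Percentage change = ((1 + 0.07)^3 − 1) × 100% ≈ 22.5%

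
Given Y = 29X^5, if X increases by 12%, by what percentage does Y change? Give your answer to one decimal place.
76.2%

For Y = 29X^5:
If X → X(1 + 0.12)
Then Y → Y · (1 + 0.12)^5
     ≈ Y · 1.7623

Percentage change = ((1 + 0.12)^5 − 1) × 100% ≈ 76.2%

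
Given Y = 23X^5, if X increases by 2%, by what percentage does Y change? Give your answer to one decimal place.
10.4%

For Y = 23X^5:
If X → X(1 + 0.02)
Then Y → Y · (1 + 0.02)^5
     ≈ Y · 1.1041

Percentage change = ((1 + 0.02)^5 − 1) × 100% ≈ 10.4%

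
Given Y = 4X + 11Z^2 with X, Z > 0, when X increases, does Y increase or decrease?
Y increases

Taking the partial derivative:
∂Y/∂X = 4

∂Y/∂X = 4 > 0 (assuming positive values)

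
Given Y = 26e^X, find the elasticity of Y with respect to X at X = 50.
Elasticity = 50

Elasticity = (dY/dX) · (X/Y)

dY/dX = 26·e^X
At X = 50: dY/dX = 26·e^50, Y = 26·e^50

Elasticity = (26·e^50) · (50 / (26·e^50)) = 50

Interpretation: for a small percentage change in X, the percentage change in Y is approximately 50.00 times as large.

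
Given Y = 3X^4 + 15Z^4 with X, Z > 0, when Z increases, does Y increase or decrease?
Y increases

Taking the partial derivative:
∂Y/∂Z = 60Z^3

∂Y/∂Z = 60Z^3 > 0 (assuming positive values)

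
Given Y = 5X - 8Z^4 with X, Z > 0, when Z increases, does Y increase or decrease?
Y decreases

Taking the partial derivative:
∂Y/∂Z = -32Z^3

∂Y/∂Z = -32Z^3 < 0 (assuming positive values)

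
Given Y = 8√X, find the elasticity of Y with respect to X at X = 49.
Elasticity = 1/2

Elasticity = (dY/dX) · (X/Y)

dY/dX = 4/√X
At X = 49: dY/dX = 4/7, Y = 56

Elasticity = (4/7) · (49 / 56) = 1/2

Interpretation: for a small percentage change in X, the percentage change in Y is approximately 0.50 times as large.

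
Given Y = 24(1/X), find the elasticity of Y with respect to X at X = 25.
Elasticity = -1

Elasticity = (dY/dX) · (X/Y)

dY/dX = -24/X²
At X = 25: dY/dX = -24/625, Y = 24/25

Elasticity = (-24/625) · (25 / (24/25)) = -1

Interpretation: for a small percentage change in X, the percentage change in Y is approximately -1.00 times as large.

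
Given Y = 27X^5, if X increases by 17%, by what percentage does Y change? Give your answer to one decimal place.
119.2%

For Y = 27X^5:
If X → X(1 + 0.17)
Then Y → Y · (1 + 0.17)^5
     ≈ Y · 2.1924

Percentage change = ((1 + 0.17)^5 − 1) × 100% ≈ 119.2%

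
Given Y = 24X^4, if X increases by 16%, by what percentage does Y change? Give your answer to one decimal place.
81.1%

For Y = 24X^4:
If X → X(1 + 0.16)
Then Y → Y · (1 + 0.16)^4
     ≈ Y · 1.8106

Percentage change = ((1 + 0.16)^4 − 1) × 100% ≈ 81.1%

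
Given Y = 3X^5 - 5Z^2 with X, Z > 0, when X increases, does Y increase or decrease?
Y increases

Taking the partial derivative:
∂Y/∂X = 15X^4

∂Y/∂X = 15X^4 > 0 (assuming positive values)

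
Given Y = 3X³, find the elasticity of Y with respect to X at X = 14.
Elasticity = 3

Elasticity = (dY/dX) · (X/Y)

dY/dX = 9·X²
At X = 14: dY/dX = 1764, Y = 8232

Elasticity = 1764 · (14 / 8232) = 3

Interpretation: for a small percentage change in X, the percentage change in Y is approximately 3.00 times as large.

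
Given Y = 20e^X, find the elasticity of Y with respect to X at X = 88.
Elasticity = 88

Elasticity = (dY/dX) · (X/Y)

dY/dX = 20·e^X
At X = 88: dY/dX = 20·e^88, Y = 20·e^88

Elasticity = (20·e^88) · (88 / (20·e^88)) = 88

Interpretation: for a small percentage change in X, the percentage change in Y is approximately 88.00 times as large.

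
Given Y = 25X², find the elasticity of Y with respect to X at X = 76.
Elasticity = 2

Elasticity = (dY/dX) · (X/Y)

dY/dX = 50·X
At X = 76: dY/dX = 3800, Y = 144400

Elasticity = 3800 · (76 / 144400) = 2

Interpretation: for a small percentage change in X, the percentage change in Y is approximately 2.00 times as large.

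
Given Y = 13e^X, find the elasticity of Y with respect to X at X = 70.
Elasticity = 70

Elasticity = (dY/dX) · (X/Y)

dY/dX = 13·e^X
At X = 70: dY/dX = 13·e^70, Y = 13·e^70

Elasticity = (13·e^70) · (70 / (13·e^70)) = 70

Interpretation: for a small percentage change in X, the percentage change in Y is approximately 70.00 times as large.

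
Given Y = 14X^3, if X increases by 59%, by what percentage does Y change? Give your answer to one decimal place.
302.0%

For Y = 14X^3:
If X → X(1 + 0.59)
Then Y → Y · (1 + 0.59)^3
     ≈ Y · 4.0197

Percentage change = ((1 + 0.59)^3 − 1) × 100% ≈ 302.0%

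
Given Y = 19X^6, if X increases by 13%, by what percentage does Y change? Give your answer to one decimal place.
108.2%

For Y = 19X^6:
If X → X(1 + 0.13)
Then Y → Y · (1 + 0.13)^6
     ≈ Y · 2.0820

Percentage change = ((1 + 0.13)^6 − 1) × 100% ≈ 108.2%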